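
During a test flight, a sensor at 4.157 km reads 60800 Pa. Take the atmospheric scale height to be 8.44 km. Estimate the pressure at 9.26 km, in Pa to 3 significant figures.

P ≈ 33200 Pa

Between two levels, P₂ = P₁ exp(−Δz/H) with Δz = z₂ − z₁.
Δz = 9260.0 − 4157.0 = 5103.0 m; Δz/H = 5103.0/8440.0 = 0.60462.
P₂ = 60800 × exp(−0.60462) = 60800 × 0.54628 = 33214 Pa.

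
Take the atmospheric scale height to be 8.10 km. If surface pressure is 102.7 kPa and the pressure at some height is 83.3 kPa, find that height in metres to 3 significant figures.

z ≈ 1700 m

Invert the barometric formula: z = H ln(P₀/P).
P₀/P = 102.7/83.3 = 1.2329; ln(1.2329) = 0.20937.
z = 8100.0 × 0.20937 = 1695.9 m.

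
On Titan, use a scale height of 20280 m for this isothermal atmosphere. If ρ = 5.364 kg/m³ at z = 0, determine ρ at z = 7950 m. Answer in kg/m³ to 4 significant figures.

In an isothermal atmosphere, density decays like pressure: ρ = ρ₀ exp(−z/H).
z/H = 7950.0/20280 = 0.39201; exp(−0.39201) = 0.67570.
ρ = 5.364 × 0.67570 = 3.6245 kg/m³.

ρ ≈ 3.624 kg/m³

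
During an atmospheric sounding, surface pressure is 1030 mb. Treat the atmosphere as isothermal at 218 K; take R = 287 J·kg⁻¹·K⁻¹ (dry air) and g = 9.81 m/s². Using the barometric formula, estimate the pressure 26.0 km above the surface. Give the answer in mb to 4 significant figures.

P ≈ 17.47 mb

Scale height: H = RT/g = 287 × 218 / 9.81 = 6377.8 m.
Barometric formula: P = P₀ exp(−z/H).
z/H = 26000/6377.8 = 4.0766; exp(−4.0766) = 0.016965.
P = 1030 × 0.016965 = 17.474 mb.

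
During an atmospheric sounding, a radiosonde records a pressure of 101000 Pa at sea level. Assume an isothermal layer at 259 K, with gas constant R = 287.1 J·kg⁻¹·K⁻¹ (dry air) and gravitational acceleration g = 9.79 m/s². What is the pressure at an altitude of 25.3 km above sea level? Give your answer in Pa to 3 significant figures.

Scale height: H = RT/g = 287.1 × 259 / 9.79 = 7595.4 m.
Barometric formula: P = P₀ exp(−z/H).
z/H = 25300/7595.4 = 3.3310; exp(−3.3310) = 0.035757.
P = 101000 × 0.035757 = 3611.5 Pa.

P ≈ 3610 Pa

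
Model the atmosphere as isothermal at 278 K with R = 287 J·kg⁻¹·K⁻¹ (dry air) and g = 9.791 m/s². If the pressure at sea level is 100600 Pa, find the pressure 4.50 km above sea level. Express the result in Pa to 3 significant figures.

P ≈ 57900 Pa

Scale height: H = RT/g = 287 × 278 / 9.791 = 8148.9 m.
Barometric formula: P = P₀ exp(−z/H).
z/H = 4500.0/8148.9 = 0.55222; exp(−0.55222) = 0.57567.
P = 100600 × 0.57567 = 57912 Pa.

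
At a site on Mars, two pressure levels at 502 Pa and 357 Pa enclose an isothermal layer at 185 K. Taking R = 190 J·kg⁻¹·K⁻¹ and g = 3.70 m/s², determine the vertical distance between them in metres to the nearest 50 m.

Hypsometric equation: Δz = (R T̄/g) ln(P₁/P₂).
R T̄/g = 190 × 185 / 3.70 = 9500.0 m.
ln(502/357) = ln(1.4062) = 0.34089.
Δz = 9500.0 × 0.34089 = 3238.5 m.

Δz ≈ 3250 m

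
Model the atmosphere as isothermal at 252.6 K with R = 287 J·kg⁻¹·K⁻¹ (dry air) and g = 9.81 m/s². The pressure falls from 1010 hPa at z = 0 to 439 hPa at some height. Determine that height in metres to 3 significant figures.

z ≈ 6160 m

Scale height: H = RT/g = 287 × 252.6 / 9.81 = 7390.0 m.
Invert the barometric formula: z = H ln(P₀/P).
P₀/P = 1010/439 = 2.3007; ln(2.3007) = 0.83321.
z = 7390.0 × 0.83321 = 6157.4 m.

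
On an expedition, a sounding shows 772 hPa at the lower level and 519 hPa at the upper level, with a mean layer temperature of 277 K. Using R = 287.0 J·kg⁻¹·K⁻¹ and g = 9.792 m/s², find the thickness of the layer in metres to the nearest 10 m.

Δz ≈ 3220 m

Hypsometric equation: Δz = (R T̄/g) ln(P₁/P₂).
R T̄/g = 287.0 × 277 / 9.792 = 8118.8 m.
ln(772/519) = ln(1.4875) = 0.39710.
Δz = 8118.8 × 0.39710 = 3224.0 m.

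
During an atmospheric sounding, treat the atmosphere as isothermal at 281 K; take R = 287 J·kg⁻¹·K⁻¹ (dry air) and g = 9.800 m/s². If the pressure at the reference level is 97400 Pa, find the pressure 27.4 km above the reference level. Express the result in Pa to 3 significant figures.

P ≈ 3490 Pa

Scale height: H = RT/g = 287 × 281 / 9.800 = 8229.3 m.
Barometric formula: P = P₀ exp(−z/H).
z/H = 27400/8229.3 = 3.3296; exp(−3.3296) = 0.035807.
P = 97400 × 0.035807 = 3487.6 Pa.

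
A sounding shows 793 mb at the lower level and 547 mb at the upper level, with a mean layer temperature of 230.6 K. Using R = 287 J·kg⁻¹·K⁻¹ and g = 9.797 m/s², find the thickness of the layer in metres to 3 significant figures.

Hypsometric equation: Δz = (R T̄/g) ln(P₁/P₂).
R T̄/g = 287 × 230.6 / 9.797 = 6755.4 m.
ln(793/547) = ln(1.4497) = 0.37136.
Δz = 6755.4 × 0.37136 = 2508.7 m.

Δz ≈ 2510 m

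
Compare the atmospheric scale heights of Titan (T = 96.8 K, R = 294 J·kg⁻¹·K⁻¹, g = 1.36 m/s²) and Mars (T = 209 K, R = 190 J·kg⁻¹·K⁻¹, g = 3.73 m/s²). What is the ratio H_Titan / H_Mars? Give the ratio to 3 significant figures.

H_Titan/H_Mars ≈ 1.97

H = RT/g for each body.
H_Titan = 294 × 96.8 / 1.36 = 20926 m.
H_Mars = 190 × 209 / 3.73 = 10646 m.
H_Titan/H_Mars = 20926/10646 = 1.9656.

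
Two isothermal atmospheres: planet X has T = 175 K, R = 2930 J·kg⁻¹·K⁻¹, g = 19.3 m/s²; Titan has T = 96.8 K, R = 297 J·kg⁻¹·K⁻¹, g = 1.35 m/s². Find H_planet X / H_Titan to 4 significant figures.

H = RT/g for each body.
H_planet X = 2930 × 175 / 19.3 = 26567 m.
H_Titan = 297 × 96.8 / 1.35 = 21296 m.
H_planet X/H_Titan = 26567/21296 = 1.2475.

H_planet X/H_Titan ≈ 1.248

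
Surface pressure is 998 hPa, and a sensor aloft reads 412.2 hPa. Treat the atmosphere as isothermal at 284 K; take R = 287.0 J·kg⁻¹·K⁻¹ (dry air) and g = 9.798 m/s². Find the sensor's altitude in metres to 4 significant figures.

z ≈ 7356 m

Scale height: H = RT/g = 287.0 × 284 / 9.798 = 8318.8 m.
Invert the barometric formula: z = H ln(P₀/P).
P₀/P = 998/412.2 = 2.4212; ln(2.4212) = 0.88426.
z = 8318.8 × 0.88426 = 7356.0 m.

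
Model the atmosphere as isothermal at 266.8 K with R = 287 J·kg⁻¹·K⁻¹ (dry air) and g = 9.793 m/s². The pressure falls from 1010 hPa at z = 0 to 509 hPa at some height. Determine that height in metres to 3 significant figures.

Scale height: H = RT/g = 287 × 266.8 / 9.793 = 7819.0 m.
Invert the barometric formula: z = H ln(P₀/P).
P₀/P = 1010/509 = 1.9843; ln(1.9843) = 0.68527.
z = 7819.0 × 0.68527 = 5358.1 m.

z ≈ 5360 m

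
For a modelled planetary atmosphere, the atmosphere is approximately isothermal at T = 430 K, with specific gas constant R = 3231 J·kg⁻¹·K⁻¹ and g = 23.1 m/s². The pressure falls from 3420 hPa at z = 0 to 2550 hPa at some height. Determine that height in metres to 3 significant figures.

z ≈ 17700 m

Scale height: H = RT/g = 3231 × 430 / 23.1 = 60144 m.
Invert the barometric formula: z = H ln(P₀/P).
P₀/P = 3420/2550 = 1.3412; ln(1.3412) = 0.29356.
z = 60144 × 0.29356 = 17656 m.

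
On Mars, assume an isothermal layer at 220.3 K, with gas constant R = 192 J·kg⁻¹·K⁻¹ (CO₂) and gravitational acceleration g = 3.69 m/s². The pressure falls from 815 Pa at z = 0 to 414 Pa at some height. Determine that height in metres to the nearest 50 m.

z ≈ 7750 m

Scale height: H = RT/g = 192 × 220.3 / 3.69 = 11463 m.
Invert the barometric formula: z = H ln(P₀/P).
P₀/P = 815/414 = 1.9686; ln(1.9686) = 0.67732.
z = 11463 × 0.67732 = 7764.1 m.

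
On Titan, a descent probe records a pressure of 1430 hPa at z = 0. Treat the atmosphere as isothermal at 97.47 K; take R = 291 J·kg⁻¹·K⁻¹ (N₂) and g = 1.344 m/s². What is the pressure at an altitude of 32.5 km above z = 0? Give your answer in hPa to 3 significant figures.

P ≈ 307 hPa

Scale height: H = RT/g = 291 × 97.47 / 1.344 = 21104 m.
Barometric formula: P = P₀ exp(−z/H).
z/H = 32500/21104 = 1.5400; exp(−1.5400) = 0.21438.
P = 1430 × 0.21438 = 306.56 hPa.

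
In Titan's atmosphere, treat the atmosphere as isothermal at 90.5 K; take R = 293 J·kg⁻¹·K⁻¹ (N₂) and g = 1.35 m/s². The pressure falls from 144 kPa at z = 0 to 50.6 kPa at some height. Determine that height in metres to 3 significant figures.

z ≈ 20500 m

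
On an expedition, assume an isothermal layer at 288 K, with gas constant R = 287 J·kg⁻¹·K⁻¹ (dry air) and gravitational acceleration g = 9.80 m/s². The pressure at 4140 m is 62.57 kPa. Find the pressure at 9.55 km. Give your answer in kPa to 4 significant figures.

P ≈ 32.95 kPa

Scale height: H = RT/g = 287 × 288 / 9.80 = 8434.3 m.
Between two levels, P₂ = P₁ exp(−Δz/H) with Δz = z₂ − z₁.
Δz = 9550.0 − 4140.0 = 5410.0 m; Δz/H = 5410.0/8434.3 = 0.64143.
P₂ = 62.57 × exp(−0.64143) = 62.57 × 0.52654 = 32.946 kPa.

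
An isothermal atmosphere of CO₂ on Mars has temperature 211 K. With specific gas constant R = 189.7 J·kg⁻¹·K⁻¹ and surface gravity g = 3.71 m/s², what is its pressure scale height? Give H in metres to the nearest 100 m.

H ≈ 10800 m

The scale height of an isothermal atmosphere is H = RT/g.
H = 189.7 × 211 / 3.71 = 40027/3.71 = 10789 m.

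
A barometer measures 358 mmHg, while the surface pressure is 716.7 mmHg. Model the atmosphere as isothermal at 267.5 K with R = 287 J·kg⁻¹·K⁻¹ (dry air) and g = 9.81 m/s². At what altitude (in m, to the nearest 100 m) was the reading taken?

Scale height: H = RT/g = 287 × 267.5 / 9.81 = 7825.9 m.
Invert the barometric formula: z = H ln(P₀/P).
P₀/P = 716.7/358 = 2.0020; ln(2.0020) = 0.69415.
z = 7825.9 × 0.69415 = 5432.3 m.

z ≈ 5400 m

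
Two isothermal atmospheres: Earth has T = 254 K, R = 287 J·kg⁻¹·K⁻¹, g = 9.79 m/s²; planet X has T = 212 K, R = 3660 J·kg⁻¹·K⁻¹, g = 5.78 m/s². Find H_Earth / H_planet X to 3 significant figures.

H = RT/g for each body.
H_Earth = 287 × 254 / 9.79 = 7446.2 m.
H_planet X = 3660 × 212 / 5.78 = 134240 m.
H_Earth/H_planet X = 7446.2/134240 = 0.055469.

H_Earth/H_planet X ≈ 0.0555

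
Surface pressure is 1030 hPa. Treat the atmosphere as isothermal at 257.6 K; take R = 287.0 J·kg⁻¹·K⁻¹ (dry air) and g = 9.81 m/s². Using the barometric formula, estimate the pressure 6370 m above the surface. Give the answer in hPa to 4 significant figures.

P ≈ 442.3 hPa

Scale height: H = RT/g = 287.0 × 257.6 / 9.81 = 7536.3 m.
Barometric formula: P = P₀ exp(−z/H).
z/H = 6370.0/7536.3 = 0.84524; exp(−0.84524) = 0.42945.
P = 1030 × 0.42945 = 442.33 hPa.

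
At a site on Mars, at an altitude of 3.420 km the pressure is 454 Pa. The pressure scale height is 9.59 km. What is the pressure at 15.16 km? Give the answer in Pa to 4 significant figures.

P ≈ 133.5 Pa

Between two levels, P₂ = P₁ exp(−Δz/H) with Δz = z₂ − z₁.
Δz = 15160 − 3420.0 = 11740 m; Δz/H = 11740/9590.0 = 1.2242.
P₂ = 454 × exp(−1.2242) = 454 × 0.29399 = 133.47 Pa.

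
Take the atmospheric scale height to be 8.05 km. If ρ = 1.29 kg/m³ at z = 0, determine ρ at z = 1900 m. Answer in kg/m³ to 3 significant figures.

In an isothermal atmosphere, density decays like pressure: ρ = ρ₀ exp(−z/H).
z/H = 1900.0/8050.0 = 0.23602; exp(−0.23602) = 0.78976.
ρ = 1.29 × 0.78976 = 1.0188 kg/m³.

ρ ≈ 1.02 kg/m³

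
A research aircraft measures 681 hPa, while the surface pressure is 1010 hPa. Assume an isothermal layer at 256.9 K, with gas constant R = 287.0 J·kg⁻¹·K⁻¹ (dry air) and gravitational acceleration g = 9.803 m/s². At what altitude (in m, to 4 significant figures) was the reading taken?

Scale height: H = RT/g = 287.0 × 256.9 / 9.803 = 7521.2 m.
Invert the barometric formula: z = H ln(P₀/P).
P₀/P = 1010/681 = 1.4831; ln(1.4831) = 0.39413.
z = 7521.2 × 0.39413 = 2964.3 m.

z ≈ 2964 m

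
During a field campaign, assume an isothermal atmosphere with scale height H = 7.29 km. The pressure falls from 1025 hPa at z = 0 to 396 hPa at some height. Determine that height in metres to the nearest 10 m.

Invert the barometric formula: z = H ln(P₀/P).
P₀/P = 1025/396 = 2.5884; ln(2.5884) = 0.95104.
z = 7290.0 × 0.95104 = 6933.1 m.

z ≈ 6930 m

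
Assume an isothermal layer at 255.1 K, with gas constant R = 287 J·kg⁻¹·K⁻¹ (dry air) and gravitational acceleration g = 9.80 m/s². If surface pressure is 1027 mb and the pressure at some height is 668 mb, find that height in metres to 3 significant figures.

z ≈ 3210 m

Scale height: H = RT/g = 287 × 255.1 / 9.80 = 7470.8 m.
Invert the barometric formula: z = H ln(P₀/P).
P₀/P = 1027/668 = 1.5374; ln(1.5374) = 0.43009.
z = 7470.8 × 0.43009 = 3213.1 m.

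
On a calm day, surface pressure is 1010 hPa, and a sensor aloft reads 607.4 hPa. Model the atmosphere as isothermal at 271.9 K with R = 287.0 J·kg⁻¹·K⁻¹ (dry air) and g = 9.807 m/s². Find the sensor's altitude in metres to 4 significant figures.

z ≈ 4046 m

Scale height: H = RT/g = 287.0 × 271.9 / 9.807 = 7957.1 m.
Invert the barometric formula: z = H ln(P₀/P).
P₀/P = 1010/607.4 = 1.6628; ln(1.6628) = 0.50850.
z = 7957.1 × 0.50850 = 4046.2 m.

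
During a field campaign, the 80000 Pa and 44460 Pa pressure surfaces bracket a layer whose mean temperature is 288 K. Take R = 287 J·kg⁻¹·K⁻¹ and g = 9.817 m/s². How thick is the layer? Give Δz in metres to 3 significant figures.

Δz ≈ 4950 m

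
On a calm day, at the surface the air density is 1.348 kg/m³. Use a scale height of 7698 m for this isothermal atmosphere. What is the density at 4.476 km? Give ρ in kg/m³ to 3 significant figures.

In an isothermal atmosphere, density decays like pressure: ρ = ρ₀ exp(−z/H).
z/H = 4476.0/7698.0 = 0.58145; exp(−0.58145) = 0.55909.
ρ = 1.348 × 0.55909 = 0.75365 kg/m³.

ρ ≈ 0.754 kg/m³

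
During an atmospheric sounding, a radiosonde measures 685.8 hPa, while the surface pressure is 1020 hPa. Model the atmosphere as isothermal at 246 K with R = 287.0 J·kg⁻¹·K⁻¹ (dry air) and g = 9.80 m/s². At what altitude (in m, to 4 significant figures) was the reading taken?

Scale height: H = RT/g = 287.0 × 246 / 9.80 = 7204.3 m.
Invert the barometric formula: z = H ln(P₀/P).
P₀/P = 1020/685.8 = 1.4873; ln(1.4873) = 0.39696.
z = 7204.3 × 0.39696 = 2859.8 m.

z ≈ 2860 m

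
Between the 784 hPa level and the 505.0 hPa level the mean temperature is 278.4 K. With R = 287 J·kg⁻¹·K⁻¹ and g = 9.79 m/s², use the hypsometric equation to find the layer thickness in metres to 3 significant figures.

Δz ≈ 3590 m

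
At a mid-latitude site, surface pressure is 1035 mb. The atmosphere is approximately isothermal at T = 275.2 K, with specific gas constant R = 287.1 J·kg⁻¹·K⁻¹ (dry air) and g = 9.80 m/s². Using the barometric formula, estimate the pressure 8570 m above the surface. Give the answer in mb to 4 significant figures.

Scale height: H = RT/g = 287.1 × 275.2 / 9.80 = 8062.2 m.
Barometric formula: P = P₀ exp(−z/H).
z/H = 8570.0/8062.2 = 1.0630; exp(−1.0630) = 0.34542.
P = 1035 × 0.34542 = 357.51 mb.

P ≈ 357.5 mb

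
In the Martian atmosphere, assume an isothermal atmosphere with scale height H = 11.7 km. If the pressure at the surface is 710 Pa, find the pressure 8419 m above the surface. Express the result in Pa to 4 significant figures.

P ≈ 345.7 Pa

Barometric formula: P = P₀ exp(−z/H).
z/H = 8419.0/11700 = 0.71957; exp(−0.71957) = 0.48696.
P = 710 × 0.48696 = 345.74 Pa.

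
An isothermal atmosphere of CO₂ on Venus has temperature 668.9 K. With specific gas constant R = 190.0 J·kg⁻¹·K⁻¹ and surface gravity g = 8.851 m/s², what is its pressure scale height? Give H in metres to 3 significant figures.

The scale height of an isothermal atmosphere is H = RT/g.
H = 190.0 × 668.9 / 8.851 = 127090/8.851 = 14359 m.

H ≈ 14400 m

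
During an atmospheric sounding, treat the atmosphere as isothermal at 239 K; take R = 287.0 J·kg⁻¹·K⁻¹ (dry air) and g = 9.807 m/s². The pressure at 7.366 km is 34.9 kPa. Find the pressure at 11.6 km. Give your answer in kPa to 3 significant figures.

Scale height: H = RT/g = 287.0 × 239 / 9.807 = 6994.3 m.
Between two levels, P₂ = P₁ exp(−Δz/H) with Δz = z₂ − z₁.
Δz = 11600 − 7366.0 = 4234.0 m; Δz/H = 4234.0/6994.3 = 0.60535.
P₂ = 34.9 × exp(−0.60535) = 34.9 × 0.54588 = 19.051 kPa.

P ≈ 19.1 kPa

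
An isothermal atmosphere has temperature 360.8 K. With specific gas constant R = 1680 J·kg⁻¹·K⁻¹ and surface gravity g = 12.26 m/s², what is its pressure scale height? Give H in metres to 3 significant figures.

The scale height of an isothermal atmosphere is H = RT/g.
H = 1680 × 360.8 / 12.26 = 606140/12.26 = 49440 m.

H ≈ 49400 m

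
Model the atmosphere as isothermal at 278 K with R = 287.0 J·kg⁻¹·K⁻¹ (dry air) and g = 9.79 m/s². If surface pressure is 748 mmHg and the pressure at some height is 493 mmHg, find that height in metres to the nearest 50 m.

Scale height: H = RT/g = 287.0 × 278 / 9.79 = 8149.7 m.
Invert the barometric formula: z = H ln(P₀/P).
P₀/P = 748/493 = 1.5172; ln(1.5172) = 0.41687.
z = 8149.7 × 0.41687 = 3397.4 m.

z ≈ 3400 m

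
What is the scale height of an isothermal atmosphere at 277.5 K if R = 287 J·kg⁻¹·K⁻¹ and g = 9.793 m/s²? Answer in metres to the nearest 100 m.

The scale height of an isothermal atmosphere is H = RT/g.
H = 287 × 277.5 / 9.793 = 79642/9.793 = 8132.5 m.

H ≈ 8100 m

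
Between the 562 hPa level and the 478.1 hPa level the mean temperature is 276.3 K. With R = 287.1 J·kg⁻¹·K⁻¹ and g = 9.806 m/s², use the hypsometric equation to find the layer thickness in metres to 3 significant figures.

Hypsometric equation: Δz = (R T̄/g) ln(P₁/P₂).
R T̄/g = 287.1 × 276.3 / 9.806 = 8089.5 m.
ln(562/478.1) = ln(1.1755) = 0.16169.
Δz = 8089.5 × 0.16169 = 1308.0 m.

Δz ≈ 1310 m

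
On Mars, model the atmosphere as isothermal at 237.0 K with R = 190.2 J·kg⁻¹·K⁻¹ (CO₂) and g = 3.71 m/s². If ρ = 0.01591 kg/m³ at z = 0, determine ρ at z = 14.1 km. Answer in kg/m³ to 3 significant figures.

ρ ≈ 0.00499 kg/m³

Scale height: H = RT/g = 190.2 × 237.0 / 3.71 = 12150 m.
In an isothermal atmosphere, density decays like pressure: ρ = ρ₀ exp(−z/H).
z/H = 14100/12150 = 1.1605; exp(−1.1605) = 0.31333.
ρ = 0.01591 × 0.31333 = 0.0049851 kg/m³.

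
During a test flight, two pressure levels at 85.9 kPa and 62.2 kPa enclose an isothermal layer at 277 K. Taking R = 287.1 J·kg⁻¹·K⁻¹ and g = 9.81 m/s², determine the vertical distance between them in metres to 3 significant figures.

Δz ≈ 2620 m

Hypsometric equation: Δz = (R T̄/g) ln(P₁/P₂).
R T̄/g = 287.1 × 277 / 9.81 = 8106.7 m.
ln(85.9/62.2) = ln(1.3810) = 0.32281.
Δz = 8106.7 × 0.32281 = 2616.9 m.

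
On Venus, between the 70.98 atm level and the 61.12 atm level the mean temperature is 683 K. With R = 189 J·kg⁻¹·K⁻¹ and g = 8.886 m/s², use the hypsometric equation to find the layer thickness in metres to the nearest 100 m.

Δz ≈ 2200 m

Hypsometric equation: Δz = (R T̄/g) ln(P₁/P₂).
R T̄/g = 189 × 683 / 8.886 = 14527 m.
ln(70.98/61.12) = ln(1.1613) = 0.14954.
Δz = 14527 × 0.14954 = 2172.4 m.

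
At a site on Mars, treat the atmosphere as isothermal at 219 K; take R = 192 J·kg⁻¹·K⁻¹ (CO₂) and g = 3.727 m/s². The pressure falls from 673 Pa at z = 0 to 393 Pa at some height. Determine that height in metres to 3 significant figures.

Scale height: H = RT/g = 192 × 219 / 3.727 = 11282 m.
Invert the barometric formula: z = H ln(P₀/P).
P₀/P = 673/393 = 1.7125; ln(1.7125) = 0.53795.
z = 11282 × 0.53795 = 6069.2 m.

z ≈ 6070 m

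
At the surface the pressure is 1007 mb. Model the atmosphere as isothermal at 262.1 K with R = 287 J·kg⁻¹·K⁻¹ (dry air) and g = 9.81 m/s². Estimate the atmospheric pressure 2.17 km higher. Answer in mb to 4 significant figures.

Scale height: H = RT/g = 287 × 262.1 / 9.81 = 7668.0 m.
Barometric formula: P = P₀ exp(−z/H).
z/H = 2170.0/7668.0 = 0.28299; exp(−0.28299) = 0.75353.
P = 1007 × 0.75353 = 758.80 mb.

P ≈ 758.8 mb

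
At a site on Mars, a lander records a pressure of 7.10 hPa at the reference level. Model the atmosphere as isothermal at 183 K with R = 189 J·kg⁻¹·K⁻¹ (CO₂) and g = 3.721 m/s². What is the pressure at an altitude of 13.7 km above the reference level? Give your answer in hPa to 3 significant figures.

Scale height: H = RT/g = 189 × 183 / 3.721 = 9295.1 m.
Barometric formula: P = P₀ exp(−z/H).
z/H = 13700/9295.1 = 1.4739; exp(−1.4739) = 0.22903.
P = 7.10 × 0.22903 = 1.6261 hPa.

P ≈ 1.63 hPa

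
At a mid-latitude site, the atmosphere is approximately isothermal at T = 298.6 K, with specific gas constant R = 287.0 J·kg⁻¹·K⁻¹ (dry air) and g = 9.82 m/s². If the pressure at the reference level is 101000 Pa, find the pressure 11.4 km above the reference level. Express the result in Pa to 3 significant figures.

Scale height: H = RT/g = 287.0 × 298.6 / 9.82 = 8726.9 m.
Barometric formula: P = P₀ exp(−z/H).
z/H = 11400/8726.9 = 1.3063; exp(−1.3063) = 0.27082.
P = 101000 × 0.27082 = 27353 Pa.

P ≈ 27400 Pa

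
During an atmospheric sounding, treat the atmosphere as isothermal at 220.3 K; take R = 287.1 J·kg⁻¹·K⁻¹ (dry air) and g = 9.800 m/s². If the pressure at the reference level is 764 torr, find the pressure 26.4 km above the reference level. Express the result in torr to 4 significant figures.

P ≈ 12.78 torr

Scale height: H = RT/g = 287.1 × 220.3 / 9.800 = 6453.9 m.
Barometric formula: P = P₀ exp(−z/H).
z/H = 26400/6453.9 = 4.0905; exp(−4.0905) = 0.016731.
P = 764 × 0.016731 = 12.782 torr.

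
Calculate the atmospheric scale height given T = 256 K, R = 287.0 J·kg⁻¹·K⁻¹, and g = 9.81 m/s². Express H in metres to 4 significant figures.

The scale height of an isothermal atmosphere is H = RT/g.
H = 287.0 × 256 / 9.81 = 73472/9.81 = 7489.5 m.

H ≈ 7490 m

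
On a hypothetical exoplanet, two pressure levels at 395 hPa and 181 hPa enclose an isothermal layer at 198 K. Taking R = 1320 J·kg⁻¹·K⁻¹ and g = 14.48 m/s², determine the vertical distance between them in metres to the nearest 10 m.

Δz ≈ 14090 m

Hypsometric equation: Δz = (R T̄/g) ln(P₁/P₂).
R T̄/g = 1320 × 198 / 14.48 = 18050 m.
ln(395/181) = ln(2.1823) = 0.78038.
Δz = 18050 × 0.78038 = 14086 m.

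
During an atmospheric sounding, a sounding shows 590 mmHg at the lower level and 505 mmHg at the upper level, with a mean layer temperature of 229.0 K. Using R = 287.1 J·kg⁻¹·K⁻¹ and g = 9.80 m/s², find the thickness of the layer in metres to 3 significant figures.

Δz ≈ 1040 m

Hypsometric equation: Δz = (R T̄/g) ln(P₁/P₂).
R T̄/g = 287.1 × 229.0 / 9.80 = 6708.8 m.
ln(590/505) = ln(1.1683) = 0.15555.
Δz = 6708.8 × 0.15555 = 1043.6 m.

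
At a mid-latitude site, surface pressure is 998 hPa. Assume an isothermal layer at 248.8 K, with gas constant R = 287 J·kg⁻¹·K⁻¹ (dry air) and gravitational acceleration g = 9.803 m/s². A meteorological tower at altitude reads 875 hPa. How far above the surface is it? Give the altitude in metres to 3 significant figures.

Scale height: H = RT/g = 287 × 248.8 / 9.803 = 7284.1 m.
Invert the barometric formula: z = H ln(P₀/P).
P₀/P = 998/875 = 1.1406; ln(1.1406) = 0.13155.
z = 7284.1 × 0.13155 = 958.22 m.

z ≈ 958 m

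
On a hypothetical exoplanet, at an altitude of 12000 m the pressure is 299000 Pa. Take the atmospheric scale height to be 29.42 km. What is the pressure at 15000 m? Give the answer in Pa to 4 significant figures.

Between two levels, P₂ = P₁ exp(−Δz/H) with Δz = z₂ − z₁.
Δz = 15000 − 12000 = 3000.0 m; Δz/H = 3000.0/29420 = 0.10197.
P₂ = 299000 × exp(−0.10197) = 299000 × 0.90306 = 270010 Pa.

P ≈ 270000 Pa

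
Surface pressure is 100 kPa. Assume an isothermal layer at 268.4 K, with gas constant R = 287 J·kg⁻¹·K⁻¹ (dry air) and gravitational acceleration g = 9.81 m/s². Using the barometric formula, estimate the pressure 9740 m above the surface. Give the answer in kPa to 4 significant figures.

Scale height: H = RT/g = 287 × 268.4 / 9.81 = 7852.3 m.
Barometric formula: P = P₀ exp(−z/H).
z/H = 9740.0/7852.3 = 1.2404; exp(−1.2404) = 0.28927.
P = 100 × 0.28927 = 28.927 kPa.

P ≈ 28.93 kPa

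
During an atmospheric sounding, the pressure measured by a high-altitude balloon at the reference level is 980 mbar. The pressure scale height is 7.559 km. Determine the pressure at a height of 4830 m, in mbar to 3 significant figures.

P ≈ 517 mbar

Barometric formula: P = P₀ exp(−z/H).
z/H = 4830.0/7559.0 = 0.63897; exp(−0.63897) = 0.52784.
P = 980 × 0.52784 = 517.28 mbar.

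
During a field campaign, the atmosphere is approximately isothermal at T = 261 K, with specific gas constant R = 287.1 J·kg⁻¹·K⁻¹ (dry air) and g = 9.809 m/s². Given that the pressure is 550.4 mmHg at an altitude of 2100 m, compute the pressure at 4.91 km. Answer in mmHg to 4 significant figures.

P ≈ 381.0 mmHg

Scale height: H = RT/g = 287.1 × 261 / 9.809 = 7639.2 m.
Between two levels, P₂ = P₁ exp(−Δz/H) with Δz = z₂ − z₁.
Δz = 4910.0 − 2100.0 = 2810.0 m; Δz/H = 2810.0/7639.2 = 0.36784.
P₂ = 550.4 × exp(−0.36784) = 550.4 × 0.69223 = 381.00 mmHg.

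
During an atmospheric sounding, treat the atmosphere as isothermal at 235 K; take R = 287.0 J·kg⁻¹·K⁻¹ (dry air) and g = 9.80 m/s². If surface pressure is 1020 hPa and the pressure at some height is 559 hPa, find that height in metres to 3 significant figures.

z ≈ 4140 m

Scale height: H = RT/g = 287.0 × 235 / 9.80 = 6882.1 m.
Invert the barometric formula: z = H ln(P₀/P).
P₀/P = 1020/559 = 1.8247; ln(1.8247) = 0.60142.
z = 6882.1 × 0.60142 = 4139.0 m.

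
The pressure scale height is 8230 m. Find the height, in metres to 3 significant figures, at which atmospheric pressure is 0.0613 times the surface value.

z ≈ 23000 m

Set P/P₀ = exp(−z/H) = 0.0613, so z = −H ln(0.0613).
−ln(0.0613) = 2.7920; z = 8230.0 × 2.7920 = 22978 m.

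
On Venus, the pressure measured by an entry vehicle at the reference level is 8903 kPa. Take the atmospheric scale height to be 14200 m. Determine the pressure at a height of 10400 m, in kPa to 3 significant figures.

P ≈ 4280 kPa

Barometric formula: P = P₀ exp(−z/H).
z/H = 10400/14200 = 0.73239; exp(−0.73239) = 0.48076.
P = 8903 × 0.48076 = 4280.2 kPa.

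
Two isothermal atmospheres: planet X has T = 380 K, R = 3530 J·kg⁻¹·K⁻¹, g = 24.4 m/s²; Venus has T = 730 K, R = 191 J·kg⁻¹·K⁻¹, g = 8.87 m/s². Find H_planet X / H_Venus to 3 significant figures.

H_planet X/H_Venus ≈ 3.50

H = RT/g for each body.
H_planet X = 3530 × 380 / 24.4 = 54975 m.
H_Venus = 191 × 730 / 8.87 = 15719 m.
H_planet X/H_Venus = 54975/15719 = 3.4974.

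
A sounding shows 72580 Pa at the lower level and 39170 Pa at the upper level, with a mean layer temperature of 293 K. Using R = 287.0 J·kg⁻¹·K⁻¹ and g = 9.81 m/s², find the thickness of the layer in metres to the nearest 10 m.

Δz ≈ 5290 m

Hypsometric equation: Δz = (R T̄/g) ln(P₁/P₂).
R T̄/g = 287.0 × 293 / 9.81 = 8572.0 m.
ln(72580/39170) = ln(1.8529) = 0.61675.
Δz = 8572.0 × 0.61675 = 5286.8 m.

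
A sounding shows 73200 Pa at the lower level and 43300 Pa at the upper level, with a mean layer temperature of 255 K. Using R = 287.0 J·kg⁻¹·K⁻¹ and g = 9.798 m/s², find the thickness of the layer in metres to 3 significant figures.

Hypsometric equation: Δz = (R T̄/g) ln(P₁/P₂).
R T̄/g = 287.0 × 255 / 9.798 = 7469.4 m.
ln(73200/43300) = ln(1.6905) = 0.52502.
Δz = 7469.4 × 0.52502 = 3921.6 m.

Δz ≈ 3920 m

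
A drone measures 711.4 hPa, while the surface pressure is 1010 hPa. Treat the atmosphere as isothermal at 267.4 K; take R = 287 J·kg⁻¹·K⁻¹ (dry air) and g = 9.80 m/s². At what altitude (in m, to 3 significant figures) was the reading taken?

z ≈ 2740 m

Scale height: H = RT/g = 287 × 267.4 / 9.80 = 7831.0 m.
Invert the barometric formula: z = H ln(P₀/P).
P₀/P = 1010/711.4 = 1.4197; ln(1.4197) = 0.35045.
z = 7831.0 × 0.35045 = 2744.4 m.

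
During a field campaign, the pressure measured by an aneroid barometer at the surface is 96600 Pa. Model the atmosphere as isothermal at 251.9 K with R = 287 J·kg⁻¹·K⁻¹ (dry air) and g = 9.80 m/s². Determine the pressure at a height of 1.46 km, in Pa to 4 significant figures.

P ≈ 79250 Pa

Scale height: H = RT/g = 287 × 251.9 / 9.80 = 7377.1 m.
Barometric formula: P = P₀ exp(−z/H).
z/H = 1460.0/7377.1 = 0.19791; exp(−0.19791) = 0.82044.
P = 96600 × 0.82044 = 79255 Pa.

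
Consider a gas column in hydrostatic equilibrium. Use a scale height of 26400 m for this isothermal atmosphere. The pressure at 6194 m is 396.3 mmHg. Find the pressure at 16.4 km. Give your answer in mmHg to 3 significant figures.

Between two levels, P₂ = P₁ exp(−Δz/H) with Δz = z₂ − z₁.
Δz = 16400 − 6194.0 = 10206 m; Δz/H = 10206/26400 = 0.38659.
P₂ = 396.3 × exp(−0.38659) = 396.3 × 0.67937 = 269.23 mmHg.

P ≈ 269 mmHg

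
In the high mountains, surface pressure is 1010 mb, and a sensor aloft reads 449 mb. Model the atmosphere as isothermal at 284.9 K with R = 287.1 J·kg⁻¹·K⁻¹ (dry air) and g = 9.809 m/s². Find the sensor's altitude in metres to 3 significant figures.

Scale height: H = RT/g = 287.1 × 284.9 / 9.809 = 8338.7 m.
Invert the barometric formula: z = H ln(P₀/P).
P₀/P = 1010/449 = 2.2494; ln(2.2494) = 0.81066.
z = 8338.7 × 0.81066 = 6759.9 m.

z ≈ 6760 m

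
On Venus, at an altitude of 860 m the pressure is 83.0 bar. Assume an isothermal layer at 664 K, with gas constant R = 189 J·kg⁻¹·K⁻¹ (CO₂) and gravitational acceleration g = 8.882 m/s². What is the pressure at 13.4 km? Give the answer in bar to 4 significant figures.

Scale height: H = RT/g = 189 × 664 / 8.882 = 14129 m.
Between two levels, P₂ = P₁ exp(−Δz/H) with Δz = z₂ − z₁.
Δz = 13400 − 860.00 = 12540 m; Δz/H = 12540/14129 = 0.88754.
P₂ = 83.0 × exp(−0.88754) = 83.0 × 0.41167 = 34.169 bar.

P ≈ 34.17 bar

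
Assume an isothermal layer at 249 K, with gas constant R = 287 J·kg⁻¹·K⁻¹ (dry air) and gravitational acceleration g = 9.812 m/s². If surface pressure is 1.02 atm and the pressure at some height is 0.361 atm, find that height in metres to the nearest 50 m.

Scale height: H = RT/g = 287 × 249 / 9.812 = 7283.2 m.
Invert the barometric formula: z = H ln(P₀/P).
P₀/P = 1.02/0.361 = 2.8255; ln(2.8255) = 1.0387.
z = 7283.2 × 1.0387 = 7565.1 m.

z ≈ 7550 m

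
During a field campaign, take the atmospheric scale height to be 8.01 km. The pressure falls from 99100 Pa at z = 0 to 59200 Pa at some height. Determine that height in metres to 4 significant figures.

Invert the barometric formula: z = H ln(P₀/P).
P₀/P = 99100/59200 = 1.6740; ln(1.6740) = 0.51522.
z = 8010.0 × 0.51522 = 4126.9 m.

z ≈ 4127 m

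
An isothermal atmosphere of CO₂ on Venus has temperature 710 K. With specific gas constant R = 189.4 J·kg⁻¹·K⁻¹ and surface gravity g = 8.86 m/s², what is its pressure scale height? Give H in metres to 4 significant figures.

H ≈ 15180 m

The scale height of an isothermal atmosphere is H = RT/g.
H = 189.4 × 710 / 8.86 = 134470/8.86 = 15177 m.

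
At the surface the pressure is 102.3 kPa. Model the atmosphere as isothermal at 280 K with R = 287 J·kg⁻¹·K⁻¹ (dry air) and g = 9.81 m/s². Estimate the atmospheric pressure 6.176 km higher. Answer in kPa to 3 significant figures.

Scale height: H = RT/g = 287 × 280 / 9.81 = 8191.6 m.
Barometric formula: P = P₀ exp(−z/H).
z/H = 6176.0/8191.6 = 0.75394; exp(−0.75394) = 0.47051.
P = 102.3 × 0.47051 = 48.133 kPa.

P ≈ 48.1 kPa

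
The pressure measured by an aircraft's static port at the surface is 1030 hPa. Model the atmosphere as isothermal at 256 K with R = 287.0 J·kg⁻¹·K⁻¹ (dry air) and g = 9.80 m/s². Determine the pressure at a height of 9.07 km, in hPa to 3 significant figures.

P ≈ 307 hPa

Scale height: H = RT/g = 287.0 × 256 / 9.80 = 7497.1 m.
Barometric formula: P = P₀ exp(−z/H).
z/H = 9070.0/7497.1 = 1.2098; exp(−1.2098) = 0.29826.
P = 1030 × 0.29826 = 307.21 hPa.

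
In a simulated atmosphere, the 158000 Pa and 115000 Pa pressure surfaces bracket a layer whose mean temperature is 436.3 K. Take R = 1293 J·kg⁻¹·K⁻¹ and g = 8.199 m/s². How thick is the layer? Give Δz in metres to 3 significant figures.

Δz ≈ 21900 m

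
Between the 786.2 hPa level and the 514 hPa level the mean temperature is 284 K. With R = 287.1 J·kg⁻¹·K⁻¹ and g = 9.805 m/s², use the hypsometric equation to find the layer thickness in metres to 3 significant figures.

Δz ≈ 3530 m

Hypsometric equation: Δz = (R T̄/g) ln(P₁/P₂).
R T̄/g = 287.1 × 284 / 9.805 = 8315.8 m.
ln(786.2/514) = ln(1.5296) = 0.42501.
Δz = 8315.8 × 0.42501 = 3534.3 m.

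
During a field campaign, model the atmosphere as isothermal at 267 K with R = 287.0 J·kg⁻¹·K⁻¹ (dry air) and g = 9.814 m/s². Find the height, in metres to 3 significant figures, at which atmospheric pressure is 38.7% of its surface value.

z ≈ 7410 m

Scale height: H = RT/g = 287.0 × 267 / 9.814 = 7808.1 m.
Set P/P₀ = exp(−z/H) = 0.387, so z = −H ln(0.387).
−ln(0.387) = 0.94933; z = 7808.1 × 0.94933 = 7412.5 m.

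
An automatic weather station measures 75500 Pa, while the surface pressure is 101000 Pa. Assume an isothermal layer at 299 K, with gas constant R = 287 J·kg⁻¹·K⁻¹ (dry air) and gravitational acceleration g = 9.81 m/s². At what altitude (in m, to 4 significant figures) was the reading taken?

Scale height: H = RT/g = 287 × 299 / 9.81 = 8747.5 m.
Invert the barometric formula: z = H ln(P₀/P).
P₀/P = 101000/75500 = 1.3377; ln(1.3377) = 0.29095.
z = 8747.5 × 0.29095 = 2545.1 m.

z ≈ 2545 m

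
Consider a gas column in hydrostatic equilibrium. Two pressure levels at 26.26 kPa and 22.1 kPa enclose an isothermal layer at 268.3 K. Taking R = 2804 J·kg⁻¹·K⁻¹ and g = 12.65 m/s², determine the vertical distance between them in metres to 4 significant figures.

Hypsometric equation: Δz = (R T̄/g) ln(P₁/P₂).
R T̄/g = 2804 × 268.3 / 12.65 = 59471 m.
ln(26.26/22.1) = ln(1.1882) = 0.17244.
Δz = 59471 × 0.17244 = 10255 m.

Δz ≈ 10260 m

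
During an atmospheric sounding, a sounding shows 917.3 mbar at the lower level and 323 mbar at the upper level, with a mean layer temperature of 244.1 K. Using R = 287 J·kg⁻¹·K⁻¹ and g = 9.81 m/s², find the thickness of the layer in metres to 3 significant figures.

Hypsometric equation: Δz = (R T̄/g) ln(P₁/P₂).
R T̄/g = 287 × 244.1 / 9.81 = 7141.4 m.
ln(917.3/323) = ln(2.8399) = 1.0438.
Δz = 7141.4 × 1.0438 = 7454.2 m.

Δz ≈ 7450 m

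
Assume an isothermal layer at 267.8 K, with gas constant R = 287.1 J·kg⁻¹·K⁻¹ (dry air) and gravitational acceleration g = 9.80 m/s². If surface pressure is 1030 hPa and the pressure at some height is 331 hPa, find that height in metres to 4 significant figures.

z ≈ 8906 m

Scale height: H = RT/g = 287.1 × 267.8 / 9.80 = 7845.4 m.
Invert the barometric formula: z = H ln(P₀/P).
P₀/P = 1030/331 = 3.1118; ln(3.1118) = 1.1352.
z = 7845.4 × 1.1352 = 8906.1 m.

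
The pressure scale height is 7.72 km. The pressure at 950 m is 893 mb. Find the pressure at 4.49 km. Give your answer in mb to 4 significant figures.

P ≈ 564.6 mb

Between two levels, P₂ = P₁ exp(−Δz/H) with Δz = z₂ − z₁.
Δz = 4490.0 − 950.00 = 3540.0 m; Δz/H = 3540.0/7720.0 = 0.45855.
P₂ = 893 × exp(−0.45855) = 893 × 0.63220 = 564.55 mb.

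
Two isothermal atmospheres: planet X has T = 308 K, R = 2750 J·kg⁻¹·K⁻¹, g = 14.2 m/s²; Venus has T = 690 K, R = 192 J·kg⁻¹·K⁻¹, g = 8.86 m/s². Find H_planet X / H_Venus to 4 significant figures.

H = RT/g for each body.
H_planet X = 2750 × 308 / 14.2 = 59648 m.
H_Venus = 192 × 690 / 8.86 = 14953 m.
H_planet X/H_Venus = 59648/14953 = 3.9890.

H_planet X/H_Venus ≈ 3.989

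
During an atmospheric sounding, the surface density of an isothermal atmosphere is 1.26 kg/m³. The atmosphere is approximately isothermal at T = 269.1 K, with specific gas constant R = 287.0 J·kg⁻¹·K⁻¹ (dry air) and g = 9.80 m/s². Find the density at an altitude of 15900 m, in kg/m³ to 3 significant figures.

ρ ≈ 0.168 kg/m³

Scale height: H = RT/g = 287.0 × 269.1 / 9.80 = 7880.8 m.
In an isothermal atmosphere, density decays like pressure: ρ = ρ₀ exp(−z/H).
z/H = 15900/7880.8 = 2.0176; exp(−2.0176) = 0.13297.
ρ = 1.26 × 0.13297 = 0.16754 kg/m³.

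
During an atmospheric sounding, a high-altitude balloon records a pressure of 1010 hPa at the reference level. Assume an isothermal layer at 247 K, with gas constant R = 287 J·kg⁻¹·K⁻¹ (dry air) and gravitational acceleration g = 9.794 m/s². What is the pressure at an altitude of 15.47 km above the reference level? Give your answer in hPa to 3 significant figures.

Scale height: H = RT/g = 287 × 247 / 9.794 = 7238.0 m.
Barometric formula: P = P₀ exp(−z/H).
z/H = 15470/7238.0 = 2.1373; exp(−2.1373) = 0.11797.
P = 1010 × 0.11797 = 119.15 hPa.

P ≈ 119 hPa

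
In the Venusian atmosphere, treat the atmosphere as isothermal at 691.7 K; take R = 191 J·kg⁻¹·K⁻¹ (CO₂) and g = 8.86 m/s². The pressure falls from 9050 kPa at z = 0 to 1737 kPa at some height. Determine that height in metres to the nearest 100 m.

z ≈ 24600 m

Scale height: H = RT/g = 191 × 691.7 / 8.86 = 14911 m.
Invert the barometric formula: z = H ln(P₀/P).
P₀/P = 9050/1737 = 5.2101; ln(5.2101) = 1.6506.
z = 14911 × 1.6506 = 24612 m.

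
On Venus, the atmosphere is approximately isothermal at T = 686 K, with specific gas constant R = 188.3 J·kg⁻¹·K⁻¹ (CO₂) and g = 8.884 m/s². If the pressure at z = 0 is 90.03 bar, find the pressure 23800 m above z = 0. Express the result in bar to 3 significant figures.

Scale height: H = RT/g = 188.3 × 686 / 8.884 = 14540 m.
Barometric formula: P = P₀ exp(−z/H).
z/H = 23800/14540 = 1.6369; exp(−1.6369) = 0.19458.
P = 90.03 × 0.19458 = 17.518 bar.

P ≈ 17.5 bar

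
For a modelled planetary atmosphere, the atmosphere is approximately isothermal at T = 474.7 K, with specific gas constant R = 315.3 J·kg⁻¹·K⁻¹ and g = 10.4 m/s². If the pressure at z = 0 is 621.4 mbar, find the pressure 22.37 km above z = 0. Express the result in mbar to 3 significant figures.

Scale height: H = RT/g = 315.3 × 474.7 / 10.4 = 14392 m.
Barometric formula: P = P₀ exp(−z/H).
z/H = 22370/14392 = 1.5543; exp(−1.5543) = 0.21134.
P = 621.4 × 0.21134 = 131.33 mbar.

P ≈ 131 mbar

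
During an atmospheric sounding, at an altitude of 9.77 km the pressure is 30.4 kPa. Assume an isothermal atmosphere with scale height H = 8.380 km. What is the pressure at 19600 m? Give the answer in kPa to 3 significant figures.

Between two levels, P₂ = P₁ exp(−Δz/H) with Δz = z₂ − z₁.
Δz = 19600 − 9770.0 = 9830.0 m; Δz/H = 9830.0/8380.0 = 1.1730.
P₂ = 30.4 × exp(−1.1730) = 30.4 × 0.30944 = 9.4070 kPa.

P ≈ 9.41 kPa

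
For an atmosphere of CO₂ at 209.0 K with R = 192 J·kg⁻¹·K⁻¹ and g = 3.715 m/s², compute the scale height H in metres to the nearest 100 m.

H ≈ 10800 m

The scale height of an isothermal atmosphere is H = RT/g.
H = 192 × 209.0 / 3.715 = 40128/3.715 = 10802 m.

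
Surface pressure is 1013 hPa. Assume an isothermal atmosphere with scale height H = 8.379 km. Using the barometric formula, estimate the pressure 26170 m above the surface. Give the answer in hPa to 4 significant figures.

P ≈ 44.58 hPa

Barometric formula: P = P₀ exp(−z/H).
z/H = 26170/8379.0 = 3.1233; exp(−3.1233) = 0.044012.
P = 1013 × 0.044012 = 44.584 hPa.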